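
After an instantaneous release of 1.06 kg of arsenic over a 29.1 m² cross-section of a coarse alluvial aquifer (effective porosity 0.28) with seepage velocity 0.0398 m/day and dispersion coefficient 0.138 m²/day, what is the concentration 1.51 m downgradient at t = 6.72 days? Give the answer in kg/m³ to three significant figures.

0.0251 kg/m³

For an instantaneous plane source, C(x,t) = M/(n_e·A·√(4πDt)) · exp(−(x−vt)²/(4Dt)), with n_e·A the pore (flow) area.
Plume center vt = 0.0398 × 6.72 = 0.267456 m, so the well at 1.51 m is 1.242544 m downgradient of the peak.
√(4πDt) = 3.414 m, giving peak height M/(n_e·A·√(4πDt)) = 1.06/(0.28 × 29.1 × 3.414) = 0.03811 kg/m³.
(x−vt)²/(4Dt) = (1.242544)²/(4 × 0.138 × 6.72) = 0.4162; exp(−0.4162) = 0.6595.
C = 0.03811 × 0.6595 = 0.0251 kg/m³.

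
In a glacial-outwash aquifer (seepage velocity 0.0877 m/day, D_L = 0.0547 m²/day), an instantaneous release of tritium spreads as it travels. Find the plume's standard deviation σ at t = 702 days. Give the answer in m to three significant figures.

8.76 m

Dispersive spreading gives a Gaussian with σ² = 2Dt; advection only shifts the center.
σ = √(2 × 0.0547 × 702) = 8.76 m.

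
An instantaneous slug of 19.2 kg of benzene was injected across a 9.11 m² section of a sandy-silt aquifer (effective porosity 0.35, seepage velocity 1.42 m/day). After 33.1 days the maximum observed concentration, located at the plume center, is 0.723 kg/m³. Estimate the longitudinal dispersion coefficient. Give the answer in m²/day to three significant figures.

At the plume center C_max = M/(n_e·A·√(4πDt)), so D = M²/(4πt·(n_e·A·C_max)²).
n_e·A·C_max = 0.35 × 9.11 × 0.723 = 2.305 kg/m.
D = 19.2²/(4π × 33.1 × 2.305²) = 0.167 m²/day.

0.167 m²/day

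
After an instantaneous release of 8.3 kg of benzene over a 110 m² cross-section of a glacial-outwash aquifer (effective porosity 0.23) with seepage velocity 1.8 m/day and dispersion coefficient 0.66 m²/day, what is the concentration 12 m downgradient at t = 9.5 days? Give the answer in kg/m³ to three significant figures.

0.0131 kg/m³

For an instantaneous plane source, C(x,t) = M/(n_e·A·√(4πDt)) · exp(−(x−vt)²/(4Dt)), with n_e·A the pore (flow) area.
Plume center vt = 1.8 × 9.5 = 17.1 m, so the well at 12 m is 5.1 m upgradient of the peak.
√(4πDt) = 8.876 m, giving peak height M/(n_e·A·√(4πDt)) = 8.3/(0.23 × 110 × 8.876) = 0.03696 kg/m³.
(x−vt)²/(4Dt) = (-5.1)²/(4 × 0.66 × 9.5) = 1.037; exp(−1.037) = 0.3545.
C = 0.03696 × 0.3545 = 0.0131 kg/m³.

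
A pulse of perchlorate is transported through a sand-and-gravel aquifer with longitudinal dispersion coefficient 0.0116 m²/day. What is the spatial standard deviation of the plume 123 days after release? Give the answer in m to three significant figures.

Dispersive spreading gives a Gaussian with σ² = 2Dt; advection only shifts the center.
σ = √(2 × 0.0116 × 123) = 1.69 m.

1.69 m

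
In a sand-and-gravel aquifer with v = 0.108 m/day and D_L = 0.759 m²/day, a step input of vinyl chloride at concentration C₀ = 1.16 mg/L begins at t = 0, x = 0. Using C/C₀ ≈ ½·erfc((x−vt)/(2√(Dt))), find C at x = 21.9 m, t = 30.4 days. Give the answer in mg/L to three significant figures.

For a continuous step input, C/C₀ ≈ ½·erfc((x−vt)/(2√(Dt))).
vt = 0.108 × 30.4 = 3.2832 m and 2√(Dt) = 2√(0.759 × 30.4) = 9.607 m.
Argument (x−vt)/(2√(Dt)) = (21.9 − 3.2832)/9.607 = 1.938; ½·erfc(1.938) = 0.003065.
C = 1.16 × 0.003065 = 0.00356 mg/L.

0.00356 mg/L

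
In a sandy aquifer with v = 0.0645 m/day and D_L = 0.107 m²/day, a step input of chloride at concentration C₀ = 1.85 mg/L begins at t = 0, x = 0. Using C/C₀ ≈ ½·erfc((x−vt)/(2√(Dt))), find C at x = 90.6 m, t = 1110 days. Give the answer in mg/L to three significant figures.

For a continuous step input, C/C₀ ≈ ½·erfc((x−vt)/(2√(Dt))).
vt = 0.0645 × 1110 = 71.595 m and 2√(Dt) = 2√(0.107 × 1110) = 21.80 m.
Argument (x−vt)/(2√(Dt)) = (90.6 − 71.595)/21.80 = 0.8718; ½·erfc(0.8718) = 0.1088.
C = 1.85 × 0.1088 = 0.201 mg/L.

0.201 mg/L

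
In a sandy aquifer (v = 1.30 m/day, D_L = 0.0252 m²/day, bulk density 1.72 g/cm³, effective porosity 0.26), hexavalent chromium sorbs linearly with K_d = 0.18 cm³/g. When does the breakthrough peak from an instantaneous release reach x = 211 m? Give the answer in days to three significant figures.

356 days

Retardation factor R = 1 + ρ_b·K_d/n = 1 + 1.72 × 0.18/0.26 = 2.191.
Sorption retards both mechanisms: v_R = v/R = 0.5933 m/day, D_R = D/R = 0.01150 m²/day.
Peak time from v_R²t² + 2D_R t − x² = 0: t = (√(D_R² + v_R²x²) − D_R)/v_R².
√(D_R² + v_R²x²) = √(0.01150² + 0.5933² × 211²) = 125.2; v_R² = 0.3520.
t = (125.2 − 0.01150)/0.3520 = 356 days.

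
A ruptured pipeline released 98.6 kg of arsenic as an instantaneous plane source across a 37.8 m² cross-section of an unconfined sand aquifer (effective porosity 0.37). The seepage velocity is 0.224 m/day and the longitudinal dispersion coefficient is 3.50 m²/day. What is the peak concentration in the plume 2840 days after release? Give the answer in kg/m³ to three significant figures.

0.0199 kg/m³

The peak of an instantaneous 1D plume sits at x = vt; there the Gaussian factor is 1 and C_max = M/(n_e·A·√(4πDt)), where n_e·A is the pore area the mass is dissolved in.
√(4πDt) = √(4π × 3.50 × 2840) = 353.4 m, so C_max = 98.6/(0.37 × 37.8 × 353.4) = 0.0199 kg/m³.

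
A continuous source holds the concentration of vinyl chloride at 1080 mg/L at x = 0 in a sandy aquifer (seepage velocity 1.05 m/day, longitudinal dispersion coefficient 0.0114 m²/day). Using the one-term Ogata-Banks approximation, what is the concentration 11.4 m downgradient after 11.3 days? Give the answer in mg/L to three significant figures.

For a continuous step input, C/C₀ ≈ ½·erfc((x−vt)/(2√(Dt))).
vt = 1.05 × 11.3 = 11.865 m and 2√(Dt) = 2√(0.0114 × 11.3) = 0.7178 m.
Argument (x−vt)/(2√(Dt)) = (11.4 − 11.865)/0.7178 = -0.6478; ½·erfc(-0.6478) = 0.8202.
C = 1080 × 0.8202 = 886 mg/L.

886 mg/L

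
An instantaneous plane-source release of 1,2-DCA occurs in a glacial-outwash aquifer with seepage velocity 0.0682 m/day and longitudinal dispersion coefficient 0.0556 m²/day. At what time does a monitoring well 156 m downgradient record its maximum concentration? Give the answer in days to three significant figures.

For the 1D instantaneous-source solution, setting ∂C/∂t = 0 at fixed x gives v²t² + 2Dt − x² = 0, so t = (√(D² + v²x²) − D)/v².
√(D² + v²x²) = √(0.0556² + 0.0682² × 156²) = 10.64; v² = 0.00465124.
t = (10.64 − 0.0556)/0.00465124 = 2280 days (vs. the pure-advection estimate x/v = 2290 d).

2280 days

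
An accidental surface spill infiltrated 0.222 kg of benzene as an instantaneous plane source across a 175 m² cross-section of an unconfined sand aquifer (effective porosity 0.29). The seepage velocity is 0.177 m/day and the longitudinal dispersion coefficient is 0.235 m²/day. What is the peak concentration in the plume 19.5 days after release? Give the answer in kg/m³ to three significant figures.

The peak of an instantaneous 1D plume sits at x = vt; there the Gaussian factor is 1 and C_max = M/(n_e·A·√(4πDt)), where n_e·A is the pore area the mass is dissolved in.
√(4πDt) = √(4π × 0.235 × 19.5) = 7.589 m, so C_max = 0.222/(0.29 × 175 × 7.589) = 0.000576 kg/m³.

0.000576 kg/m³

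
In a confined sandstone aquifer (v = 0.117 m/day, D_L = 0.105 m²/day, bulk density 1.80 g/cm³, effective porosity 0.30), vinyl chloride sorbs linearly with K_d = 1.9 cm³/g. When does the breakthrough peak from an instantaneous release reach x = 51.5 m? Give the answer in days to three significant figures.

5360 days

Retardation factor R = 1 + ρ_b·K_d/n = 1 + 1.80 × 1.9/0.30 = 12.40.
Sorption retards both mechanisms: v_R = v/R = 0.009435 m/day, D_R = D/R = 0.008468 m²/day.
Peak time from v_R²t² + 2D_R t − x² = 0: t = (√(D_R² + v_R²x²) − D_R)/v_R².
√(D_R² + v_R²x²) = √(0.008468² + 0.009435² × 51.5²) = 0.4860; v_R² = 8.902e-05.
t = (0.4860 − 0.008468)/8.902e-05 = 5360 days.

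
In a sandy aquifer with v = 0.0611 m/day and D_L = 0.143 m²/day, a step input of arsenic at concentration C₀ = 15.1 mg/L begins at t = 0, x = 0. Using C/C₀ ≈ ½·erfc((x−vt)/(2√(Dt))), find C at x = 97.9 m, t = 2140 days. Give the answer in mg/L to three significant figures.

13.7 mg/L

For a continuous step input, C/C₀ ≈ ½·erfc((x−vt)/(2√(Dt))).
vt = 0.0611 × 2140 = 130.754 m and 2√(Dt) = 2√(0.143 × 2140) = 34.99 m.
Argument (x−vt)/(2√(Dt)) = (97.9 − 130.754)/34.99 = -0.9390; ½·erfc(-0.9390) = 0.9079.
C = 15.1 × 0.9079 = 13.7 mg/L.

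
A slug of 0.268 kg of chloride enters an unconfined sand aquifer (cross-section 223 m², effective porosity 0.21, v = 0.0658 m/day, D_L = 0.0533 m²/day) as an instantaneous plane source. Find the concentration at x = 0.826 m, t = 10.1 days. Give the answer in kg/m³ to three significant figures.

0.00217 kg/m³

For an instantaneous plane source, C(x,t) = M/(n_e·A·√(4πDt)) · exp(−(x−vt)²/(4Dt)), with n_e·A the pore (flow) area.
Plume center vt = 0.0658 × 10.1 = 0.66458 m, so the well at 0.826 m is 0.16142 m downgradient of the peak.
√(4πDt) = 2.601 m, giving peak height M/(n_e·A·√(4πDt)) = 0.268/(0.21 × 223 × 2.601) = 0.002200 kg/m³.
(x−vt)²/(4Dt) = (0.16142)²/(4 × 0.0533 × 10.1) = 0.01210; exp(−0.01210) = 0.9880.
C = 0.002200 × 0.9880 = 0.00217 kg/m³.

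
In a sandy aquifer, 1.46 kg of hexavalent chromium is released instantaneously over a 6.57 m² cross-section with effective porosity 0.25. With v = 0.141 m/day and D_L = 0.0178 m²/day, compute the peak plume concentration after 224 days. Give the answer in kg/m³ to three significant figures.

The peak of an instantaneous 1D plume sits at x = vt; there the Gaussian factor is 1 and C_max = M/(n_e·A·√(4πDt)), where n_e·A is the pore area the mass is dissolved in.
√(4πDt) = √(4π × 0.0178 × 224) = 7.078 m, so C_max = 1.46/(0.25 × 6.57 × 7.078) = 0.126 kg/m³.

0.126 kg/m³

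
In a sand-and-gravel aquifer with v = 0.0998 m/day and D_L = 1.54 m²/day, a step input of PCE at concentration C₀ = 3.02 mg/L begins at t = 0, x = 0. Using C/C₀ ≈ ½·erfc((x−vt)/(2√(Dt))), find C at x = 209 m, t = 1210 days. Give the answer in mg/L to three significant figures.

0.224 mg/L

For a continuous step input, C/C₀ ≈ ½·erfc((x−vt)/(2√(Dt))).
vt = 0.0998 × 1210 = 120.758 m and 2√(Dt) = 2√(1.54 × 1210) = 86.33 m.
Argument (x−vt)/(2√(Dt)) = (209 − 120.758)/86.33 = 1.022; ½·erfc(1.022) = 0.07418.
C = 3.02 × 0.07418 = 0.224 mg/L.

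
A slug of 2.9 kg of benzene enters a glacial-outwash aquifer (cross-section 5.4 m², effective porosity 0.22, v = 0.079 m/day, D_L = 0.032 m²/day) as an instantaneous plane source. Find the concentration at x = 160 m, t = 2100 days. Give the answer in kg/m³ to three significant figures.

For an instantaneous plane source, C(x,t) = M/(n_e·A·√(4πDt)) · exp(−(x−vt)²/(4Dt)), with n_e·A the pore (flow) area.
Plume center vt = 0.079 × 2100 = 165.9 m, so the well at 160 m is 5.9 m upgradient of the peak.
√(4πDt) = 29.06 m, giving peak height M/(n_e·A·√(4πDt)) = 2.9/(0.22 × 5.4 × 29.06) = 0.08400 kg/m³.
(x−vt)²/(4Dt) = (-5.9)²/(4 × 0.032 × 2100) = 0.1295; exp(−0.1295) = 0.8785.
C = 0.08400 × 0.8785 = 0.0738 kg/m³.

0.0738 kg/m³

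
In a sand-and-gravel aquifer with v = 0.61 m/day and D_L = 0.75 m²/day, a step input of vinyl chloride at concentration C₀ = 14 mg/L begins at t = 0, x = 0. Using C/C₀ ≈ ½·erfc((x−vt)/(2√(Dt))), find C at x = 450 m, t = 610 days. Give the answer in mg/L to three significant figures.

For a continuous step input, C/C₀ ≈ ½·erfc((x−vt)/(2√(Dt))).
vt = 0.61 × 610 = 372.1 m and 2√(Dt) = 2√(0.75 × 610) = 42.78 m.
Argument (x−vt)/(2√(Dt)) = (450 − 372.1)/42.78 = 1.821; ½·erfc(1.821) = 0.005008.
C = 14 × 0.005008 = 0.0701 mg/L.

0.0701 mg/L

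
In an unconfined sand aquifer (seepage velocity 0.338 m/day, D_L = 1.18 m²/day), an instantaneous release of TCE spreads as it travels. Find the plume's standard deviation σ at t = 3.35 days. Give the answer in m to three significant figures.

Dispersive spreading gives a Gaussian with σ² = 2Dt; advection only shifts the center.
σ = √(2 × 1.18 × 3.35) = 2.81 m.

2.81 m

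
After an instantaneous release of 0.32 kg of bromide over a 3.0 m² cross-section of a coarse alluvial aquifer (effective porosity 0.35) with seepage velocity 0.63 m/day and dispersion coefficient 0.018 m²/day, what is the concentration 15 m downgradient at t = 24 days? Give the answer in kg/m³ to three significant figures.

0.130 kg/m³

For an instantaneous plane source, C(x,t) = M/(n_e·A·√(4πDt)) · exp(−(x−vt)²/(4Dt)), with n_e·A the pore (flow) area.
Plume center vt = 0.63 × 24 = 15.12 m, so the well at 15 m is 0.12 m upgradient of the peak.
√(4πDt) = 2.330 m, giving peak height M/(n_e·A·√(4πDt)) = 0.32/(0.35 × 3.0 × 2.330) = 0.1308 kg/m³.
(x−vt)²/(4Dt) = (-0.12)²/(4 × 0.018 × 24) = 0.008333; exp(−0.008333) = 0.9917.
C = 0.1308 × 0.9917 = 0.130 kg/m³.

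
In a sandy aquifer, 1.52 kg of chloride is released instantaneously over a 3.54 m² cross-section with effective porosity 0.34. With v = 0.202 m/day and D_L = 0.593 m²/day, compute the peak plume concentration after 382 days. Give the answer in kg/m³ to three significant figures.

0.0237 kg/m³

The peak of an instantaneous 1D plume sits at x = vt; there the Gaussian factor is 1 and C_max = M/(n_e·A·√(4πDt)), where n_e·A is the pore area the mass is dissolved in.
√(4πDt) = √(4π × 0.593 × 382) = 53.35 m, so C_max = 1.52/(0.34 × 3.54 × 53.35) = 0.0237 kg/m³.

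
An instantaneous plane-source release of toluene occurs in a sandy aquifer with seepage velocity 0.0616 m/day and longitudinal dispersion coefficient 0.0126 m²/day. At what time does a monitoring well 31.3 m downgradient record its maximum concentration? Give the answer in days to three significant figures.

For the 1D instantaneous-source solution, setting ∂C/∂t = 0 at fixed x gives v²t² + 2Dt − x² = 0, so t = (√(D² + v²x²) − D)/v².
√(D² + v²x²) = √(0.0126² + 0.0616² × 31.3²) = 1.928; v² = 0.00379456.
t = (1.928 − 0.0126)/0.00379456 = 505 days (vs. the pure-advection estimate x/v = 508 d).

505 days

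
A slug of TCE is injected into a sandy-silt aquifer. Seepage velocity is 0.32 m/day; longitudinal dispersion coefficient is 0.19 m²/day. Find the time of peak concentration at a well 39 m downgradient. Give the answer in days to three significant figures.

120 days

For the 1D instantaneous-source solution, setting ∂C/∂t = 0 at fixed x gives v²t² + 2Dt − x² = 0, so t = (√(D² + v²x²) − D)/v².
√(D² + v²x²) = √(0.19² + 0.32² × 39²) = 12.48; v² = 0.1024.
t = (12.48 − 0.19)/0.1024 = 120 days (vs. the pure-advection estimate x/v = 122 d).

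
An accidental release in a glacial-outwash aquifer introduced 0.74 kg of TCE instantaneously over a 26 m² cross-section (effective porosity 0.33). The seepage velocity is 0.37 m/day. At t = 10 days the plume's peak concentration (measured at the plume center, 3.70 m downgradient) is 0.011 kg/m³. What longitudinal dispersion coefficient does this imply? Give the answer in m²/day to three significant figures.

0.489 m²/day

At the plume center C_max = M/(n_e·A·√(4πDt)), so D = M²/(4πt·(n_e·A·C_max)²).
n_e·A·C_max = 0.33 × 26 × 0.011 = 0.09438 kg/m.
D = 0.74²/(4π × 10 × 0.09438²) = 0.489 m²/day.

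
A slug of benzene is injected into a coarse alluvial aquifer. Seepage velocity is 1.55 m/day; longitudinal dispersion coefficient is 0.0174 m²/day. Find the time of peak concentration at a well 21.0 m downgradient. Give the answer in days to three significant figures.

13.5 days

For the 1D instantaneous-source solution, setting ∂C/∂t = 0 at fixed x gives v²t² + 2Dt − x² = 0, so t = (√(D² + v²x²) − D)/v².
√(D² + v²x²) = √(0.0174² + 1.55² × 21.0²) = 32.55; v² = 2.4025.
t = (32.55 − 0.0174)/2.4025 = 13.5 days (vs. the pure-advection estimate x/v = 13.5 d).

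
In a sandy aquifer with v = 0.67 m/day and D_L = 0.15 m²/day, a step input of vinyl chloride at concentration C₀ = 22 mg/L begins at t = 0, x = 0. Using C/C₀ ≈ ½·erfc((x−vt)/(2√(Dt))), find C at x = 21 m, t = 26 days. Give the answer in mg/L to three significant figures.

2.20 mg/L

For a continuous step input, C/C₀ ≈ ½·erfc((x−vt)/(2√(Dt))).
vt = 0.67 × 26 = 17.42 m and 2√(Dt) = 2√(0.15 × 26) = 3.950 m.
Argument (x−vt)/(2√(Dt)) = (21 − 17.42)/3.950 = 0.9063; ½·erfc(0.9063) = 0.09997.
C = 22 × 0.09997 = 2.20 mg/L.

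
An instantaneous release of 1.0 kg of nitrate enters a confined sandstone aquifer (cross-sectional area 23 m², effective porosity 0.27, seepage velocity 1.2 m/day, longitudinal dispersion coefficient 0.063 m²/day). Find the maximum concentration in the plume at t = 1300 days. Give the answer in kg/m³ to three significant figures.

0.00502 kg/m³

The peak of an instantaneous 1D plume sits at x = vt; there the Gaussian factor is 1 and C_max = M/(n_e·A·√(4πDt)), where n_e·A is the pore area the mass is dissolved in.
√(4πDt) = √(4π × 0.063 × 1300) = 32.08 m, so C_max = 1.0/(0.27 × 23 × 32.08) = 0.00502 kg/m³.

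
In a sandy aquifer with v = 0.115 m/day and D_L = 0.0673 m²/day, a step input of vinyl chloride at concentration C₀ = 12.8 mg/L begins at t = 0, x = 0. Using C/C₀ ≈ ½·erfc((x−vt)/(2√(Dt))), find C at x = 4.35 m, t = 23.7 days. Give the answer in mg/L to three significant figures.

For a continuous step input, C/C₀ ≈ ½·erfc((x−vt)/(2√(Dt))).
vt = 0.115 × 23.7 = 2.7255 m and 2√(Dt) = 2√(0.0673 × 23.7) = 2.526 m.
Argument (x−vt)/(2√(Dt)) = (4.35 − 2.7255)/2.526 = 0.6431; ½·erfc(0.6431) = 0.1815.
C = 12.8 × 0.1815 = 2.32 mg/L.

2.32 mg/L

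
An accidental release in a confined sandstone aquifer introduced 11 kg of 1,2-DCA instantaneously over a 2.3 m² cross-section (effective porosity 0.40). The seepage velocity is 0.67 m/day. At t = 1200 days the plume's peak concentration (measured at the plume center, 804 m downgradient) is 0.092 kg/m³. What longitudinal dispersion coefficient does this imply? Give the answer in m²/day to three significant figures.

1.12 m²/day

At the plume center C_max = M/(n_e·A·√(4πDt)), so D = M²/(4πt·(n_e·A·C_max)²).
n_e·A·C_max = 0.40 × 2.3 × 0.092 = 0.08464 kg/m.
D = 11²/(4π × 1200 × 0.08464²) = 1.12 m²/day.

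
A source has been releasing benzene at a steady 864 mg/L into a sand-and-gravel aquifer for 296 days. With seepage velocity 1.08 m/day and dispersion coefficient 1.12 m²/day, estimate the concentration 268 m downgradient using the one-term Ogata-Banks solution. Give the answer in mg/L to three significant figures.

For a continuous step input, C/C₀ ≈ ½·erfc((x−vt)/(2√(Dt))).
vt = 1.08 × 296 = 319.68 m and 2√(Dt) = 2√(1.12 × 296) = 36.42 m.
Argument (x−vt)/(2√(Dt)) = (268 − 319.68)/36.42 = -1.419; ½·erfc(-1.419) = 0.9776.
C = 864 × 0.9776 = 845 mg/L.

845 mg/L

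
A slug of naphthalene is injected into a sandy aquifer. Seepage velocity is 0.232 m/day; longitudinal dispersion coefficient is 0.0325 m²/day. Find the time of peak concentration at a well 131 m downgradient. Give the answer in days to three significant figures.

For the 1D instantaneous-source solution, setting ∂C/∂t = 0 at fixed x gives v²t² + 2Dt − x² = 0, so t = (√(D² + v²x²) − D)/v².
√(D² + v²x²) = √(0.0325² + 0.232² × 131²) = 30.39; v² = 0.053824.
t = (30.39 − 0.0325)/0.053824 = 564 days (vs. the pure-advection estimate x/v = 565 d).

564 days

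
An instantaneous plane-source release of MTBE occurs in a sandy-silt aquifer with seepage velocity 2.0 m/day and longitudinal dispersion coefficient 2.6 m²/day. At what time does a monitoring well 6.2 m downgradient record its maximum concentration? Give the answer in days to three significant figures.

For the 1D instantaneous-source solution, setting ∂C/∂t = 0 at fixed x gives v²t² + 2Dt − x² = 0, so t = (√(D² + v²x²) − D)/v².
√(D² + v²x²) = √(2.6² + 2.0² × 6.2²) = 12.67; v² = 4.
t = (12.67 − 2.6)/4 = 2.52 days (vs. the pure-advection estimate x/v = 3.10 d).

2.52 days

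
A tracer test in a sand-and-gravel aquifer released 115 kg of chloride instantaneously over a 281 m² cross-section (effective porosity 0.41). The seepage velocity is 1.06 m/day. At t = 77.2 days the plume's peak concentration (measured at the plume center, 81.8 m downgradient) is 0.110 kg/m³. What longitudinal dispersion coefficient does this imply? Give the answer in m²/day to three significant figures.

At the plume center C_max = M/(n_e·A·√(4πDt)), so D = M²/(4πt·(n_e·A·C_max)²).
n_e·A·C_max = 0.41 × 281 × 0.110 = 12.67 kg/m.
D = 115²/(4π × 77.2 × 12.67²) = 0.0849 m²/day.

0.0849 m²/day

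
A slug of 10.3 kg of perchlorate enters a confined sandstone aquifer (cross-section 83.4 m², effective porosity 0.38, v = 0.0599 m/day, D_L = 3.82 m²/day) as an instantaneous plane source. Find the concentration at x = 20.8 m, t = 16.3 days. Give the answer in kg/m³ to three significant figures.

0.00240 kg/m³

For an instantaneous plane source, C(x,t) = M/(n_e·A·√(4πDt)) · exp(−(x−vt)²/(4Dt)), with n_e·A the pore (flow) area.
Plume center vt = 0.0599 × 16.3 = 0.97637 m, so the well at 20.8 m is 19.82363 m downgradient of the peak.
√(4πDt) = 27.97 m, giving peak height M/(n_e·A·√(4πDt)) = 10.3/(0.38 × 83.4 × 27.97) = 0.01162 kg/m³.
(x−vt)²/(4Dt) = (19.82363)²/(4 × 3.82 × 16.3) = 1.578; exp(−1.578) = 0.2064.
C = 0.01162 × 0.2064 = 0.00240 kg/m³.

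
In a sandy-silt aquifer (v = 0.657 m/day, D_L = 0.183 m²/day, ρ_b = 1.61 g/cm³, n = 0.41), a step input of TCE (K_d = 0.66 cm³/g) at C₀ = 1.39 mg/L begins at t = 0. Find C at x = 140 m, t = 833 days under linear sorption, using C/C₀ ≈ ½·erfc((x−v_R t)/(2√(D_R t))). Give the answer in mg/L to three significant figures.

Retardation factor R = 1 + ρ_b·K_d/n = 1 + 1.61 × 0.66/0.41 = 3.592.
Sorption retards both mechanisms: v_R = v/R = 0.1829 m/day, D_R = D/R = 0.05095 m²/day.
v_R·t = 0.1829 × 833 = 152.3557 m; 2√(D_R t) = 13.03 m; argument = (140 − 152.3557)/13.03 = -0.9483.
C = C₀ × ½·erfc(-0.9483) = 1.39 × 0.9101 = 1.27 mg/L.

1.27 mg/L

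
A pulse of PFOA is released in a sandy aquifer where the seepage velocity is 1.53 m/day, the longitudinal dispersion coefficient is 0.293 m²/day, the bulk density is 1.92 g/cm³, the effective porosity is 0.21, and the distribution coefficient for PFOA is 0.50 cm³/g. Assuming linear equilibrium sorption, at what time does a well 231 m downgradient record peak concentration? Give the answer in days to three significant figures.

Retardation factor R = 1 + ρ_b·K_d/n = 1 + 1.92 × 0.50/0.21 = 5.571.
Sorption retards both mechanisms: v_R = v/R = 0.2746 m/day, D_R = D/R = 0.05259 m²/day.
Peak time from v_R²t² + 2D_R t − x² = 0: t = (√(D_R² + v_R²x²) − D_R)/v_R².
√(D_R² + v_R²x²) = √(0.05259² + 0.2746² × 231²) = 63.43; v_R² = 0.07541.
t = (63.43 − 0.05259)/0.07541 = 840 days.

840 days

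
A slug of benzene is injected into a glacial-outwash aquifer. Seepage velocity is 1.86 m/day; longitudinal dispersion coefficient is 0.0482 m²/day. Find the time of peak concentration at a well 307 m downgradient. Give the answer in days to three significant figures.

165 days

For the 1D instantaneous-source solution, setting ∂C/∂t = 0 at fixed x gives v²t² + 2Dt − x² = 0, so t = (√(D² + v²x²) − D)/v².
√(D² + v²x²) = √(0.0482² + 1.86² × 307²) = 571.0; v² = 3.4596.
t = (571.0 − 0.0482)/3.4596 = 165 days (vs. the pure-advection estimate x/v = 165 d).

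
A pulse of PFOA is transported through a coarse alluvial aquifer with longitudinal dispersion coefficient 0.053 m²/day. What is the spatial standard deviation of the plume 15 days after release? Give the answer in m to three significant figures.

Dispersive spreading gives a Gaussian with σ² = 2Dt; advection only shifts the center.
σ = √(2 × 0.053 × 15) = 1.26 m.

1.26 m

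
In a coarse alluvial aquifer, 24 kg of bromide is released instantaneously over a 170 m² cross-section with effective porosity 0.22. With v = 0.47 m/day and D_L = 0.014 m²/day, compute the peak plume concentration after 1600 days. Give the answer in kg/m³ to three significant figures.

The peak of an instantaneous 1D plume sits at x = vt; there the Gaussian factor is 1 and C_max = M/(n_e·A·√(4πDt)), where n_e·A is the pore area the mass is dissolved in.
√(4πDt) = √(4π × 0.014 × 1600) = 16.78 m, so C_max = 24/(0.22 × 170 × 16.78) = 0.0382 kg/m³.

0.0382 kg/m³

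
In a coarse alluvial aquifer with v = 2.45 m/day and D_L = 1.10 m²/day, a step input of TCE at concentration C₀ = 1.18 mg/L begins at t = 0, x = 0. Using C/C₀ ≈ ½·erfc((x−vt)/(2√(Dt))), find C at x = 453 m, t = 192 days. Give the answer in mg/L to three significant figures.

For a continuous step input, C/C₀ ≈ ½·erfc((x−vt)/(2√(Dt))).
vt = 2.45 × 192 = 470.4 m and 2√(Dt) = 2√(1.10 × 192) = 29.07 m.
Argument (x−vt)/(2√(Dt)) = (453 − 470.4)/29.07 = -0.5986; ½·erfc(-0.5986) = 0.8014.
C = 1.18 × 0.8014 = 0.946 mg/L.

0.946 mg/L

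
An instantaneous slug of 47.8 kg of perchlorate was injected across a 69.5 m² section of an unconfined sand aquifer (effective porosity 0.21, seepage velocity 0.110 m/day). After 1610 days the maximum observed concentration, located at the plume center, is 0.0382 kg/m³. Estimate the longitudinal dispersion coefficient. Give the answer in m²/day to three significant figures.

At the plume center C_max = M/(n_e·A·√(4πDt)), so D = M²/(4πt·(n_e·A·C_max)²).
n_e·A·C_max = 0.21 × 69.5 × 0.0382 = 0.5575 kg/m.
D = 47.8²/(4π × 1610 × 0.5575²) = 0.363 m²/day.

0.363 m²/day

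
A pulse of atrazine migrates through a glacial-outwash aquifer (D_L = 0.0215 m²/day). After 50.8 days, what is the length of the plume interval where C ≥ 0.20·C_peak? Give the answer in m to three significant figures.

The plume is Gaussian with σ = √(2Dt) = √(2 × 0.0215 × 50.8) = 1.478 m.
C/C_peak = exp(−Δx²/(2σ²)) = 0.20 ⇒ Δx = σ·√(−2 ln 0.20) = 1.478 × 1.794 = 2.652 m.
Width = 2Δx = 5.30 m.

5.30 m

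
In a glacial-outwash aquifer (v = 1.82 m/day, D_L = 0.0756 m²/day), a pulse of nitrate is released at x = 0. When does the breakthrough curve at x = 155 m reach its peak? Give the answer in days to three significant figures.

For the 1D instantaneous-source solution, setting ∂C/∂t = 0 at fixed x gives v²t² + 2Dt − x² = 0, so t = (√(D² + v²x²) − D)/v².
√(D² + v²x²) = √(0.0756² + 1.82² × 155²) = 282.1; v² = 3.3124.
t = (282.1 − 0.0756)/3.3124 = 85.1 days (vs. the pure-advection estimate x/v = 85.2 d).

85.1 days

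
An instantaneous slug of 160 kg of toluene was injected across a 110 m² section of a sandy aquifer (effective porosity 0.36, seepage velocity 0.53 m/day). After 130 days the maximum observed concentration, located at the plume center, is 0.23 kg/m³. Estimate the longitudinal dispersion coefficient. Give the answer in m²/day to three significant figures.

At the plume center C_max = M/(n_e·A·√(4πDt)), so D = M²/(4πt·(n_e·A·C_max)²).
n_e·A·C_max = 0.36 × 110 × 0.23 = 9.108 kg/m.
D = 160²/(4π × 130 × 9.108²) = 0.189 m²/day.

0.189 m²/day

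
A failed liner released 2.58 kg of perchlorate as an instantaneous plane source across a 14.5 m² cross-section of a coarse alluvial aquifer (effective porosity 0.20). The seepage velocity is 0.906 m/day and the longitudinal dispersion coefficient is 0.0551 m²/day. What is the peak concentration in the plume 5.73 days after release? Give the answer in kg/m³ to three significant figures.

0.447 kg/m³

The peak of an instantaneous 1D plume sits at x = vt; there the Gaussian factor is 1 and C_max = M/(n_e·A·√(4πDt)), where n_e·A is the pore area the mass is dissolved in.
√(4πDt) = √(4π × 0.0551 × 5.73) = 1.992 m, so C_max = 2.58/(0.20 × 14.5 × 1.992) = 0.447 kg/m³.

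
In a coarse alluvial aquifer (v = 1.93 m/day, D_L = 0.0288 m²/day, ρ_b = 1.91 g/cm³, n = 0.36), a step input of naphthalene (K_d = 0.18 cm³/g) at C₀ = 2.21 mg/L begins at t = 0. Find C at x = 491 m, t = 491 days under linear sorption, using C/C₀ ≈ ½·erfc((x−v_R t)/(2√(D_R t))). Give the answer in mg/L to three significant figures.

0.109 mg/L

Retardation factor R = 1 + ρ_b·K_d/n = 1 + 1.91 × 0.18/0.36 = 1.955.
Sorption retards both mechanisms: v_R = v/R = 0.9872 m/day, D_R = D/R = 0.01473 m²/day.
v_R·t = 0.9872 × 491 = 484.7152 m; 2√(D_R t) = 5.379 m; argument = (491 − 484.7152)/5.379 = 1.168.
C = C₀ × ½·erfc(1.168) = 2.21 × 0.04929 = 0.109 mg/L.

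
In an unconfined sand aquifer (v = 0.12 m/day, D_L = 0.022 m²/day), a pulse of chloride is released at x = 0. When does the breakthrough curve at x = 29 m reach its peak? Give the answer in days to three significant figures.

For the 1D instantaneous-source solution, setting ∂C/∂t = 0 at fixed x gives v²t² + 2Dt − x² = 0, so t = (√(D² + v²x²) − D)/v².
√(D² + v²x²) = √(0.022² + 0.12² × 29²) = 3.480; v² = 0.0144.
t = (3.480 − 0.022)/0.0144 = 240 days (vs. the pure-advection estimate x/v = 242 d).

240 days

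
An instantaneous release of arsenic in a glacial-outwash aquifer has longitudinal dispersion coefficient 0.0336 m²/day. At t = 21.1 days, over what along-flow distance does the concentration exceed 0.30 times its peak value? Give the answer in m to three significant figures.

The plume is Gaussian with σ = √(2Dt) = √(2 × 0.0336 × 21.1) = 1.191 m.
C/C_peak = exp(−Δx²/(2σ²)) = 0.30 ⇒ Δx = σ·√(−2 ln 0.30) = 1.191 × 1.552 = 1.848 m.
Width = 2Δx = 3.70 m.

3.70 m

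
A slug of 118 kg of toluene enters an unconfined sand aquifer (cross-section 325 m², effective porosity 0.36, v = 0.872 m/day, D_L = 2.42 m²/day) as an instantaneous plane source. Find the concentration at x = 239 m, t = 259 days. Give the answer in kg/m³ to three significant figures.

For an instantaneous plane source, C(x,t) = M/(n_e·A·√(4πDt)) · exp(−(x−vt)²/(4Dt)), with n_e·A the pore (flow) area.
Plume center vt = 0.872 × 259 = 225.848 m, so the well at 239 m is 13.152 m downgradient of the peak.
√(4πDt) = 88.75 m, giving peak height M/(n_e·A·√(4πDt)) = 118/(0.36 × 325 × 88.75) = 0.01136 kg/m³.
(x−vt)²/(4Dt) = (13.152)²/(4 × 2.42 × 259) = 0.06899; exp(−0.06899) = 0.9333.
C = 0.01136 × 0.9333 = 0.0106 kg/m³.

0.0106 kg/m³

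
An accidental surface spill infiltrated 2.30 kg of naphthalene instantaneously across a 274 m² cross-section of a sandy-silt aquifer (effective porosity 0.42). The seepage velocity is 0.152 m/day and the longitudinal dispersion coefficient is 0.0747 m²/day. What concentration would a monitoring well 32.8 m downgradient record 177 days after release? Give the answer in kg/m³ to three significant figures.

0.000804 kg/m³

For an instantaneous plane source, C(x,t) = M/(n_e·A·√(4πDt)) · exp(−(x−vt)²/(4Dt)), with n_e·A the pore (flow) area.
Plume center vt = 0.152 × 177 = 26.904 m, so the well at 32.8 m is 5.896 m downgradient of the peak.
√(4πDt) = 12.89 m, giving peak height M/(n_e·A·√(4πDt)) = 2.30/(0.42 × 274 × 12.89) = 0.001551 kg/m³.
(x−vt)²/(4Dt) = (5.896)²/(4 × 0.0747 × 177) = 0.6573; exp(−0.6573) = 0.5182.
C = 0.001551 × 0.5182 = 0.000804 kg/m³.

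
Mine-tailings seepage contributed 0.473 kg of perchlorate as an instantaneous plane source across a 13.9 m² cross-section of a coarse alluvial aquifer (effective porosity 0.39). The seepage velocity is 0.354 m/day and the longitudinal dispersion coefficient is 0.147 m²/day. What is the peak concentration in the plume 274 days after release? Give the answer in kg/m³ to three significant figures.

The peak of an instantaneous 1D plume sits at x = vt; there the Gaussian factor is 1 and C_max = M/(n_e·A·√(4πDt)), where n_e·A is the pore area the mass is dissolved in.
√(4πDt) = √(4π × 0.147 × 274) = 22.50 m, so C_max = 0.473/(0.39 × 13.9 × 22.50) = 0.00388 kg/m³.

0.00388 kg/m³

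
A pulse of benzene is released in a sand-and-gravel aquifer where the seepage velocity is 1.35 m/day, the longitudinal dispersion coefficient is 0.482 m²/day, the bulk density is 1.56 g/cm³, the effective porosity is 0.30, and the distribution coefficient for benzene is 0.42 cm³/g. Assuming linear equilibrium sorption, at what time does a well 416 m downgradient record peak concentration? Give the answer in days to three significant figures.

Retardation factor R = 1 + ρ_b·K_d/n = 1 + 1.56 × 0.42/0.30 = 3.184.
Sorption retards both mechanisms: v_R = v/R = 0.4240 m/day, D_R = D/R = 0.1514 m²/day.
Peak time from v_R²t² + 2D_R t − x² = 0: t = (√(D_R² + v_R²x²) − D_R)/v_R².
√(D_R² + v_R²x²) = √(0.1514² + 0.4240² × 416²) = 176.4; v_R² = 0.1798.
t = (176.4 − 0.1514)/0.1798 = 980 days.

980 days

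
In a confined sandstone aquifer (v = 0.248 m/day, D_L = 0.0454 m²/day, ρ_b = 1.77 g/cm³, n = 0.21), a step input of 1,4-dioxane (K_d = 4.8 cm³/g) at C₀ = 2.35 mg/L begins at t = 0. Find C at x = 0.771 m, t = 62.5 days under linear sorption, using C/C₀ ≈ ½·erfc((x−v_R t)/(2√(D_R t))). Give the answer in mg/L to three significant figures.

Retardation factor R = 1 + ρ_b·K_d/n = 1 + 1.77 × 4.8/0.21 = 41.46.
Sorption retards both mechanisms: v_R = v/R = 0.005982 m/day, D_R = D/R = 0.001095 m²/day.
v_R·t = 0.005982 × 62.5 = 0.373875 m; 2√(D_R t) = 0.5232 m; argument = (0.771 − 0.373875)/0.5232 = 0.7590.
C = C₀ × ½·erfc(0.7590) = 2.35 × 0.1415 = 0.333 mg/L.

0.333 mg/L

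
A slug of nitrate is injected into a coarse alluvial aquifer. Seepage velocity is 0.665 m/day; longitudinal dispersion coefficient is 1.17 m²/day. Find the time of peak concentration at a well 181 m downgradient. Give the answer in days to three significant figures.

270 days

For the 1D instantaneous-source solution, setting ∂C/∂t = 0 at fixed x gives v²t² + 2Dt − x² = 0, so t = (√(D² + v²x²) − D)/v².
√(D² + v²x²) = √(1.17² + 0.665² × 181²) = 120.4; v² = 0.442225.
t = (120.4 − 1.17)/0.442225 = 270 days (vs. the pure-advection estimate x/v = 272 d).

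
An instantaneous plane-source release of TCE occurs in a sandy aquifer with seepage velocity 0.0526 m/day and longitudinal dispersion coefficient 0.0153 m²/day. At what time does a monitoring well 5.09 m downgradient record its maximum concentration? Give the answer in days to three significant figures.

91.4 days

For the 1D instantaneous-source solution, setting ∂C/∂t = 0 at fixed x gives v²t² + 2Dt − x² = 0, so t = (√(D² + v²x²) − D)/v².
√(D² + v²x²) = √(0.0153² + 0.0526² × 5.09²) = 0.2682; v² = 0.00276676.
t = (0.2682 − 0.0153)/0.00276676 = 91.4 days (vs. the pure-advection estimate x/v = 96.8 d).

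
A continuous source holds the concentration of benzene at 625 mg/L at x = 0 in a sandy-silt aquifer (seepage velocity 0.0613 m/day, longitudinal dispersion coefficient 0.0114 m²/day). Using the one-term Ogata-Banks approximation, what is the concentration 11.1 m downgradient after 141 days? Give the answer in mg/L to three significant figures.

53.3 mg/L

For a continuous step input, C/C₀ ≈ ½·erfc((x−vt)/(2√(Dt))).
vt = 0.0613 × 141 = 8.6433 m and 2√(Dt) = 2√(0.0114 × 141) = 2.536 m.
Argument (x−vt)/(2√(Dt)) = (11.1 − 8.6433)/2.536 = 0.9687; ½·erfc(0.9687) = 0.08535.
C = 625 × 0.08535 = 53.3 mg/L.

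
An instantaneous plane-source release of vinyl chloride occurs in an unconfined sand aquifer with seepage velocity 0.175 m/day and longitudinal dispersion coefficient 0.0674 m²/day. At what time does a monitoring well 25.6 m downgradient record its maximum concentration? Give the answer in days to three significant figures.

144 days

For the 1D instantaneous-source solution, setting ∂C/∂t = 0 at fixed x gives v²t² + 2Dt − x² = 0, so t = (√(D² + v²x²) − D)/v².
√(D² + v²x²) = √(0.0674² + 0.175² × 25.6²) = 4.481; v² = 0.030625.
t = (4.481 − 0.0674)/0.030625 = 144 days (vs. the pure-advection estimate x/v = 146 d).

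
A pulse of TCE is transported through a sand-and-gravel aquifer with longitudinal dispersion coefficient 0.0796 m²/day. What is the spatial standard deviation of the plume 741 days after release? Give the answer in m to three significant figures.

10.9 m

Dispersive spreading gives a Gaussian with σ² = 2Dt; advection only shifts the center.
σ = √(2 × 0.0796 × 741) = 10.9 m.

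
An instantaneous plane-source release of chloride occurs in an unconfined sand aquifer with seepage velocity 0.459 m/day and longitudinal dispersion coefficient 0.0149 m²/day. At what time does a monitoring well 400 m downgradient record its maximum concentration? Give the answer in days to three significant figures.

For the 1D instantaneous-source solution, setting ∂C/∂t = 0 at fixed x gives v²t² + 2Dt − x² = 0, so t = (√(D² + v²x²) − D)/v².
√(D² + v²x²) = √(0.0149² + 0.459² × 400²) = 183.6; v² = 0.210681.
t = (183.6 − 0.0149)/0.210681 = 871 days (vs. the pure-advection estimate x/v = 871 d).

871 days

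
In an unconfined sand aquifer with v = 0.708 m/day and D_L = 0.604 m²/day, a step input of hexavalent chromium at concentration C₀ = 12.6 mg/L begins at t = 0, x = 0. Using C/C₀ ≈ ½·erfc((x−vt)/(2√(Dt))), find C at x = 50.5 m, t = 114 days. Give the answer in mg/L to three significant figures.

For a continuous step input, C/C₀ ≈ ½·erfc((x−vt)/(2√(Dt))).
vt = 0.708 × 114 = 80.712 m and 2√(Dt) = 2√(0.604 × 114) = 16.60 m.
Argument (x−vt)/(2√(Dt)) = (50.5 − 80.712)/16.60 = -1.820; ½·erfc(-1.820) = 0.9950.
C = 12.6 × 0.9950 = 12.5 mg/L.

12.5 mg/L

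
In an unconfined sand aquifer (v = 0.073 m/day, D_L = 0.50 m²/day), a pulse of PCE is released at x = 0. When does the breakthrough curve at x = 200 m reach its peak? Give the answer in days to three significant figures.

For the 1D instantaneous-source solution, setting ∂C/∂t = 0 at fixed x gives v²t² + 2Dt − x² = 0, so t = (√(D² + v²x²) − D)/v².
√(D² + v²x²) = √(0.50² + 0.073² × 200²) = 14.61; v² = 0.005329.
t = (14.61 − 0.50)/0.005329 = 2650 days (vs. the pure-advection estimate x/v = 2740 d).

2650 days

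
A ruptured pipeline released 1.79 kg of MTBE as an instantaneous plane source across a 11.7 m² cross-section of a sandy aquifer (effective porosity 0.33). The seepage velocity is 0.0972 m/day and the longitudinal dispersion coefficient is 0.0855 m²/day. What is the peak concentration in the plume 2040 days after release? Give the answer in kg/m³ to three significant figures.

The peak of an instantaneous 1D plume sits at x = vt; there the Gaussian factor is 1 and C_max = M/(n_e·A·√(4πDt)), where n_e·A is the pore area the mass is dissolved in.
√(4πDt) = √(4π × 0.0855 × 2040) = 46.82 m, so C_max = 1.79/(0.33 × 11.7 × 46.82) = 0.00990 kg/m³.

0.00990 kg/m³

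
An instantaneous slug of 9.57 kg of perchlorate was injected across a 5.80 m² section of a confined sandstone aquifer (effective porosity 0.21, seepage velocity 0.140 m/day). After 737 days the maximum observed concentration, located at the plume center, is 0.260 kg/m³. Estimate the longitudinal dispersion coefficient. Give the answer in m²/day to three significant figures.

At the plume center C_max = M/(n_e·A·√(4πDt)), so D = M²/(4πt·(n_e·A·C_max)²).
n_e·A·C_max = 0.21 × 5.80 × 0.260 = 0.3167 kg/m.
D = 9.57²/(4π × 737 × 0.3167²) = 0.0986 m²/day.

0.0986 m²/day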